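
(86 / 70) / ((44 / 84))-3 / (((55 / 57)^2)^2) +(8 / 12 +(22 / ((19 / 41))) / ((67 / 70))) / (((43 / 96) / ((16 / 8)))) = 111864322368908 / 500896061875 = 223.33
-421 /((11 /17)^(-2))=-50941 /289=-176.27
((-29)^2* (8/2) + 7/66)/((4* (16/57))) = 4218589/1408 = 2996.16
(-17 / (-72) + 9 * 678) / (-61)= -439361 / 4392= -100.04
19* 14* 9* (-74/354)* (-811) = 23945586/59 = 405857.39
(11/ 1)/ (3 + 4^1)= 11/ 7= 1.57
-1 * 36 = -36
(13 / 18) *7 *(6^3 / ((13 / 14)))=1176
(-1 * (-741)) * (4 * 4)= 11856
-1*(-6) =6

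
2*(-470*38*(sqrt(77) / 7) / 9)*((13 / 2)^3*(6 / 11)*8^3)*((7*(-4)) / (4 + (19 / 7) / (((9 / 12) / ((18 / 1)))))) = 70315248640*sqrt(77) / 3993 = 154523867.44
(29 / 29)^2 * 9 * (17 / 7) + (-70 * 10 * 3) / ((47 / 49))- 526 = -886163 / 329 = -2693.50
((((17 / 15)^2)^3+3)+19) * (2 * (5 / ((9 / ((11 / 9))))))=6044089018 / 184528125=32.75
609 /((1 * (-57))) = -203 /19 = -10.68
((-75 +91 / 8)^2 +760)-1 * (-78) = 4886.14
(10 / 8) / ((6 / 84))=35 / 2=17.50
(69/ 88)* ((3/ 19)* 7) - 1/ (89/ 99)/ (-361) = 2458971/ 2827352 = 0.87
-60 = -60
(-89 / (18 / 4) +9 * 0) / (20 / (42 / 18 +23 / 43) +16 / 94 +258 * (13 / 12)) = -619084 / 8972505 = -0.07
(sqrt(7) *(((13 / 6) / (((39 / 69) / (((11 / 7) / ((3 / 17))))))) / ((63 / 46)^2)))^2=20706668009764 / 8931928887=2318.28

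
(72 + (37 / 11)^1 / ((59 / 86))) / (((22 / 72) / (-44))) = -7187040 / 649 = -11074.02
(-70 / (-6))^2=1225 / 9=136.11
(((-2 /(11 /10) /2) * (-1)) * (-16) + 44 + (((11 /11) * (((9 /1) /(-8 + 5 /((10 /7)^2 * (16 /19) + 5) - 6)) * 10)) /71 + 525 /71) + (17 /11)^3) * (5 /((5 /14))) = 1785379592 /3153139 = 566.22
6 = 6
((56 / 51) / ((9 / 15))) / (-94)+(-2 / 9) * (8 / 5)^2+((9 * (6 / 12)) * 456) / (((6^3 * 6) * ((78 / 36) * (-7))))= -22666229 / 32719050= -0.69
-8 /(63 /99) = -12.57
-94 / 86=-47 / 43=-1.09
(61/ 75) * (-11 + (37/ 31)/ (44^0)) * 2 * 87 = -1075552/ 775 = -1387.81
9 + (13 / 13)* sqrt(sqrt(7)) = 7^(1 / 4) + 9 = 10.63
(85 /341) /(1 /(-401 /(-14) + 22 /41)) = 1423665 /195734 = 7.27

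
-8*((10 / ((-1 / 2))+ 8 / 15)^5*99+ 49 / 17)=3175746632528072 / 1434375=2214028153.40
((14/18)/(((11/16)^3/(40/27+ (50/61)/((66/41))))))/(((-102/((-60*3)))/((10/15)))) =20681113600/3689400231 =5.61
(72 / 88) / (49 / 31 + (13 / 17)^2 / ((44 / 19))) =107508 / 240875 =0.45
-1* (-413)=413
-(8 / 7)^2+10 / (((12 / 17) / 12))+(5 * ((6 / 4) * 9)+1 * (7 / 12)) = 139225 / 588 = 236.78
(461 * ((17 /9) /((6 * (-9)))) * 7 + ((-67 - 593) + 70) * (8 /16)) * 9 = -198229 /54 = -3670.91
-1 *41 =-41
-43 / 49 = -0.88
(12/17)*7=84/17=4.94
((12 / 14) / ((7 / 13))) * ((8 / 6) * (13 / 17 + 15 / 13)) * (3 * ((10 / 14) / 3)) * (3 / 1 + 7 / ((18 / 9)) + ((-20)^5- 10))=-3192474080 / 343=-9307504.61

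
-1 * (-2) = 2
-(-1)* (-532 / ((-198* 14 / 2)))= 38 / 99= 0.38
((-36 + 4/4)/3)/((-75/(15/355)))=7/1065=0.01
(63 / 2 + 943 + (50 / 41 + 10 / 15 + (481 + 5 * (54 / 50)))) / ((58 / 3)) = 75.66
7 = 7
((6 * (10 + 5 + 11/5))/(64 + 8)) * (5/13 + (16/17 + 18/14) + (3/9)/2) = 1108841/278460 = 3.98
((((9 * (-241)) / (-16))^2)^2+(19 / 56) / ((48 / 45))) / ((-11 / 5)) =-774651297824835 / 5046272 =-153509620.14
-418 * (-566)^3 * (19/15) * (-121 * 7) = -1219726857083504/15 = -81315123805566.93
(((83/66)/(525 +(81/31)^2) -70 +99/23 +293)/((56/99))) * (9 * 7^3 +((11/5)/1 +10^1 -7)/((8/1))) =10890205567914781/8777050240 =1240759.17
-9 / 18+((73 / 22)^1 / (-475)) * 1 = -0.51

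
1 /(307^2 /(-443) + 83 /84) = -37212 /7880147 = -0.00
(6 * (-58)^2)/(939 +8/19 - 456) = 383496/9185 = 41.75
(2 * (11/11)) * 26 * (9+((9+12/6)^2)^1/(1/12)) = 75972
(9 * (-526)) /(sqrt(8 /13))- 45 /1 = -2367 * sqrt(26) /2- 45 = -6079.69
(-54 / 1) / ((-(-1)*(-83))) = 54 / 83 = 0.65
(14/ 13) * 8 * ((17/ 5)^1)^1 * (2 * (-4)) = -15232/ 65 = -234.34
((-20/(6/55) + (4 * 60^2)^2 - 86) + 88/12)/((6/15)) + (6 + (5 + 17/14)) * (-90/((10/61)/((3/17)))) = 123378762473/238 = 518398161.65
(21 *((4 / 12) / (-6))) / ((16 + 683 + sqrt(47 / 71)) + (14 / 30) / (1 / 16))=-0.00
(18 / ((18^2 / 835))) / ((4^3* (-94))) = -835 / 108288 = -0.01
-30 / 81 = -10 / 27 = -0.37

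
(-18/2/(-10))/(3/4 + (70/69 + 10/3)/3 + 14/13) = 0.27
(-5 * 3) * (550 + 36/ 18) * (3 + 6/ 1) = -74520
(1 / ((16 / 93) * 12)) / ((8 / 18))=279 / 256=1.09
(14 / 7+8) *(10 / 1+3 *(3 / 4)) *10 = 1225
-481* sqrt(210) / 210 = -33.19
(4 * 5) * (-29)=-580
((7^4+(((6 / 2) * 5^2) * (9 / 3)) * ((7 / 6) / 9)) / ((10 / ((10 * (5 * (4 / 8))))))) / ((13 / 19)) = 8879.46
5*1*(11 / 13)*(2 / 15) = 22 / 39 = 0.56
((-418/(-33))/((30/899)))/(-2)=-17081/90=-189.79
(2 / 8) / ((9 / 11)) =11 / 36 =0.31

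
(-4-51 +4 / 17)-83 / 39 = -37720 / 663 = -56.89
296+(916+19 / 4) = 4867 / 4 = 1216.75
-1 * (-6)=6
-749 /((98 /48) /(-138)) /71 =354384 /497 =713.05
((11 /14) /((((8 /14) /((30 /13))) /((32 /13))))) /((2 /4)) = 2640 /169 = 15.62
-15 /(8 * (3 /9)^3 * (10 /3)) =-243 /16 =-15.19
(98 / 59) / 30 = 49 / 885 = 0.06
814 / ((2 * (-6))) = -407 / 6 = -67.83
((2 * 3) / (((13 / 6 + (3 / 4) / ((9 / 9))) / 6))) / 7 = 432 / 245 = 1.76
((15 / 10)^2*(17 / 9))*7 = 119 / 4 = 29.75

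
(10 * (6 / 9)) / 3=20 / 9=2.22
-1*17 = -17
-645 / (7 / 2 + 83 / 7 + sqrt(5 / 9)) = -3494610 / 83009 + 75852 * sqrt(5) / 83009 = -40.06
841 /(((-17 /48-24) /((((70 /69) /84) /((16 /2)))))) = -4205 /80661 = -0.05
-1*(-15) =15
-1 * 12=-12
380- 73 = 307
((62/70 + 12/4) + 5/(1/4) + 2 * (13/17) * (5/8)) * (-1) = -59123/2380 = -24.84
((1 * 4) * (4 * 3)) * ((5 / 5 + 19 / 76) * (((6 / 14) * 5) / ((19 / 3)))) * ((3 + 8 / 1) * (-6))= -178200 / 133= -1339.85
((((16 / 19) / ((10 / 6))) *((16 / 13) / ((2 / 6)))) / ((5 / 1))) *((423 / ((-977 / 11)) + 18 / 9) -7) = -1156608 / 317525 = -3.64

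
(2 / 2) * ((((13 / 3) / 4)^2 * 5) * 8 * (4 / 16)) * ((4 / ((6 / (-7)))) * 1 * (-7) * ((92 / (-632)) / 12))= -952315 / 204768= -4.65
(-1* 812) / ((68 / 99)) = -20097 / 17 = -1182.18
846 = 846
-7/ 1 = -7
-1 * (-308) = 308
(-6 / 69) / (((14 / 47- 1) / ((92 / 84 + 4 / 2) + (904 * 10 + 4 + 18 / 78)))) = 232172480 / 207207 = 1120.49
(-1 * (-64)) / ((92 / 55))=880 / 23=38.26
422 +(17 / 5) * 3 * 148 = 9658 / 5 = 1931.60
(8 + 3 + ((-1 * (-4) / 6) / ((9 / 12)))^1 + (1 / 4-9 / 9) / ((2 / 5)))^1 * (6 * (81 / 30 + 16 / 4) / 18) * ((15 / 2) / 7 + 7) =779813 / 4320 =180.51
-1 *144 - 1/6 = -865/6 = -144.17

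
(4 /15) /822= 2 /6165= 0.00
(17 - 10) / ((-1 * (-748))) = 7 / 748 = 0.01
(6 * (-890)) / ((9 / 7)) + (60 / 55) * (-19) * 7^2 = -170576 / 33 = -5168.97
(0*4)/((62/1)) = 0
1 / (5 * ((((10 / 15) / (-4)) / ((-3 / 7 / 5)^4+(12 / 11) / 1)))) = -108050346 / 82534375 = -1.31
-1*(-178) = 178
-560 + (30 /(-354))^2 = -1949335 /3481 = -559.99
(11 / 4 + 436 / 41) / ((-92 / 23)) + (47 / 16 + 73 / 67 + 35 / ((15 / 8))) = 637777 / 32964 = 19.35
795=795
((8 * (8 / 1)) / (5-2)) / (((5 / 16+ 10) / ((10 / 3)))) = 2048 / 297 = 6.90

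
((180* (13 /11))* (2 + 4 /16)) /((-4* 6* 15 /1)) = -117 /88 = -1.33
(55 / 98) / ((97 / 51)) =2805 / 9506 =0.30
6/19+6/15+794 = 75498/95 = 794.72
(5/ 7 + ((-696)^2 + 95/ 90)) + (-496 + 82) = 60984475/ 126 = 484003.77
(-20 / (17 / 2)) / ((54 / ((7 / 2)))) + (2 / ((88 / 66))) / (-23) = -4597 / 21114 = -0.22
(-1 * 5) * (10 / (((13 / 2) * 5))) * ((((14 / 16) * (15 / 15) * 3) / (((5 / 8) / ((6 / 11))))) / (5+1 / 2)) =-1008 / 1573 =-0.64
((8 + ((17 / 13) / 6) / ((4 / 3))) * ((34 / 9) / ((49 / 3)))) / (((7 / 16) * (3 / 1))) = 19244 / 13377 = 1.44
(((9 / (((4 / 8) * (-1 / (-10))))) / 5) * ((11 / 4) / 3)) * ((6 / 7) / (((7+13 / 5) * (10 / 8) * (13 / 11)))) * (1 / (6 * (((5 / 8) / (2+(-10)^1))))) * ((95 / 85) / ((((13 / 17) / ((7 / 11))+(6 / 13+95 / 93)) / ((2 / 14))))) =-155496 / 614495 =-0.25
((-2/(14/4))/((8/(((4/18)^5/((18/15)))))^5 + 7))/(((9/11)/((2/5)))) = -1760000/10990300293574571281527841941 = -0.00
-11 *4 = -44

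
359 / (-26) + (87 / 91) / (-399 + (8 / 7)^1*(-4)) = -1014349 / 73450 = -13.81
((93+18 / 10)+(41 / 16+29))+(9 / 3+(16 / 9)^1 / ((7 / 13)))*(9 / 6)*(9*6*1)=356603 / 560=636.79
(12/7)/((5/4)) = 48/35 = 1.37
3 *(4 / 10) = 6 / 5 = 1.20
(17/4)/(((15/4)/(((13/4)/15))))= 221/900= 0.25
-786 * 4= -3144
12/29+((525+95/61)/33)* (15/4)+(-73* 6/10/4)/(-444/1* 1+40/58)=27415598759/454845280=60.27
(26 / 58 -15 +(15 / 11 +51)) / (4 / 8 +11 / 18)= 54279 / 1595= 34.03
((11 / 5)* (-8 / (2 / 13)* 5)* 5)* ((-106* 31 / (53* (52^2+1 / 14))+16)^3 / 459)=-632843266672884650240 / 24902977188162987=-25412.35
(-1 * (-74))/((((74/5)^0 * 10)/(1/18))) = 37/90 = 0.41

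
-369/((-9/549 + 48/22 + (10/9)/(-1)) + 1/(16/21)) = -155.91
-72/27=-8/3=-2.67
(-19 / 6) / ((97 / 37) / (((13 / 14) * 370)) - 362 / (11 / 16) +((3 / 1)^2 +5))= 18597865 / 3010139766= 0.01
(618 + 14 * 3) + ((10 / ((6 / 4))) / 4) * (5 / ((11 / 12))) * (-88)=-140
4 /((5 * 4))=1 /5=0.20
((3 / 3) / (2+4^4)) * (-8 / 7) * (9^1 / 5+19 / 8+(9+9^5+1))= -787509 / 3010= -261.63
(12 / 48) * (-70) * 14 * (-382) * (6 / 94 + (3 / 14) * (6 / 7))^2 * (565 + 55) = 384746580000 / 108241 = 3554536.45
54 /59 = 0.92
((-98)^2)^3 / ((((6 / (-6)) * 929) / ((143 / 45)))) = -126675460463552 / 41805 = -3030150949.97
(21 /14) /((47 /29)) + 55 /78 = 2989 /1833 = 1.63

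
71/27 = 2.63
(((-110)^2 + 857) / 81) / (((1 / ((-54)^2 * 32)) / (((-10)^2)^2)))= 149264640000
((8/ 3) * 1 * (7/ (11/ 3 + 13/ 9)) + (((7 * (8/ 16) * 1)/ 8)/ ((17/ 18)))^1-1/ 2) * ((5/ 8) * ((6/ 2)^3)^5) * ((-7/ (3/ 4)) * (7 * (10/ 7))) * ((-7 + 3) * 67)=634212243036225/ 782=811013098511.80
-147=-147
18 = 18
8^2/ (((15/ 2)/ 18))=768/ 5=153.60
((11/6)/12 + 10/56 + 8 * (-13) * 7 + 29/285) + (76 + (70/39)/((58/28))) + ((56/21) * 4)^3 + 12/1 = 31133728267/54152280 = 574.93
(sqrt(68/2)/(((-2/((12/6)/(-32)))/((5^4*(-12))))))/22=-1875*sqrt(34)/176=-62.12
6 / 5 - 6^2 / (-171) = 134 / 95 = 1.41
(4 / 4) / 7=0.14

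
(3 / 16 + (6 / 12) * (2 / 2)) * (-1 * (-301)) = 3311 / 16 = 206.94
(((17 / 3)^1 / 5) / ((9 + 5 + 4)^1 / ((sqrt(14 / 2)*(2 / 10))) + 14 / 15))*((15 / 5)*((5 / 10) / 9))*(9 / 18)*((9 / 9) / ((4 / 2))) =-833 / 21853536 + 3825*sqrt(7) / 7284512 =0.00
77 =77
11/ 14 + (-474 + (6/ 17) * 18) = -111113/ 238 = -466.86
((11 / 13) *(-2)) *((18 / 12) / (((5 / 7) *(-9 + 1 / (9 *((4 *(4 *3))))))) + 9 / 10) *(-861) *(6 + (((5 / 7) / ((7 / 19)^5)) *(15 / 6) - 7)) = 166300167388707 / 653288090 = 254558.70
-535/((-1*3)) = 535/3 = 178.33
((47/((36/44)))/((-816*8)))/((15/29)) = -14993/881280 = -0.02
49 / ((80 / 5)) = 49 / 16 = 3.06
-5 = -5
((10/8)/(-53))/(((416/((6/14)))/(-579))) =8685/617344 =0.01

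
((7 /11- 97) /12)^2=70225 /1089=64.49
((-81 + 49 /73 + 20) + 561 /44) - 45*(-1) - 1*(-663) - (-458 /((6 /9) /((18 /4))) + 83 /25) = 27364789 /7300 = 3748.60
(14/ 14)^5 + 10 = 11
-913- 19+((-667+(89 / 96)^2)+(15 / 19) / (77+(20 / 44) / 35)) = -165944528173 / 103836672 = -1598.13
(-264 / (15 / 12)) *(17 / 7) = -17952 / 35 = -512.91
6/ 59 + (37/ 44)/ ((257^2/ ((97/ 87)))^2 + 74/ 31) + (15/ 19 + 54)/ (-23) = -2648137533001277050031/ 1161231525767405330260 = -2.28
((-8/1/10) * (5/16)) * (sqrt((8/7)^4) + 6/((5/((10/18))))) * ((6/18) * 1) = -145/882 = -0.16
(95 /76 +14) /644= 0.02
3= 3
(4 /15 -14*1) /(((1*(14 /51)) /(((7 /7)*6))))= -10506 /35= -300.17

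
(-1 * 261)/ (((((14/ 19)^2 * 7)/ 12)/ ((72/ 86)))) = -10175868/ 14749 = -689.94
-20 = -20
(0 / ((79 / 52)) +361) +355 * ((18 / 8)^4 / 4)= 2635.57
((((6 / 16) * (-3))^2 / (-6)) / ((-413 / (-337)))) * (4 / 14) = -9099 / 185024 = -0.05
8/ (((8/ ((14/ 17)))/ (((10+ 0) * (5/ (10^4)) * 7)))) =49/ 1700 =0.03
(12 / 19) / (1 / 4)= 48 / 19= 2.53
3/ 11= 0.27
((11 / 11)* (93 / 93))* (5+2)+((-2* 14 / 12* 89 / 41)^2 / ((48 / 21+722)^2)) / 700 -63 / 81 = 241975649356903 / 38888943210000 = 6.22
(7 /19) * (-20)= -140 /19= -7.37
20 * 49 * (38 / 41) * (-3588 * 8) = -1068936960 / 41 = -26071633.17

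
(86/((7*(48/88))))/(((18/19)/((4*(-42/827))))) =-4.83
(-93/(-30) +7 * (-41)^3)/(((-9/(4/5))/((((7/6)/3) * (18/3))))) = 67542146/675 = 100062.44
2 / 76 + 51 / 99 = 679 / 1254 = 0.54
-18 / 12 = -1.50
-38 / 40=-19 / 20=-0.95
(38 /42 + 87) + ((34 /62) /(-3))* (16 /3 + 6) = 167632 /1953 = 85.83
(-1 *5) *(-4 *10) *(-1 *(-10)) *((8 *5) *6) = 480000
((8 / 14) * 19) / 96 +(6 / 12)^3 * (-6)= -107 / 168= -0.64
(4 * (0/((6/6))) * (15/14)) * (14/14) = 0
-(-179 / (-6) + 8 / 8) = -30.83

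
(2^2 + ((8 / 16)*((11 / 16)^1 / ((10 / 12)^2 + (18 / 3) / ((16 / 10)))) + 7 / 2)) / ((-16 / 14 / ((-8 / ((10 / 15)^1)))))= 203679 / 2560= 79.56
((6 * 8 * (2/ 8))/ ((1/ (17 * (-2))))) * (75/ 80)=-382.50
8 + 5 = 13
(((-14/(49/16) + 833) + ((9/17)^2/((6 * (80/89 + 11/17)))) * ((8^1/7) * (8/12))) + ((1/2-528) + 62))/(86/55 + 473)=11112674045/14529956882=0.76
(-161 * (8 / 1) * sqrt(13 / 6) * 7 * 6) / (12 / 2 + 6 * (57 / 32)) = -144256 * sqrt(78) / 267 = -4771.66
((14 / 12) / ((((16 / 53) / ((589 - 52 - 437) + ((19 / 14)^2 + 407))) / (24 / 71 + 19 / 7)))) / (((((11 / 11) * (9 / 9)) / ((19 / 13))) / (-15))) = -761770128635 / 5789056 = -131587.97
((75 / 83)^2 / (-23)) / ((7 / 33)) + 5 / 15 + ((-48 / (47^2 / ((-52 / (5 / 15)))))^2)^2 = 10473992259827058776126 / 79229365691616948507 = 132.20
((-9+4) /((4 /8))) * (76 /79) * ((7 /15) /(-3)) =1064 /711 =1.50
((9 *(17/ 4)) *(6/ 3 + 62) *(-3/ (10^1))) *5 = -3672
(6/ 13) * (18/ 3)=36/ 13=2.77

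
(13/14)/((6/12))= 13/7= 1.86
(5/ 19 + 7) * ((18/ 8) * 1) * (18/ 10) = 5589/ 190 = 29.42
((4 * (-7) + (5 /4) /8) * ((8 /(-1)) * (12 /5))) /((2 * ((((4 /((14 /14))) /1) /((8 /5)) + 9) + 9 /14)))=18711 /850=22.01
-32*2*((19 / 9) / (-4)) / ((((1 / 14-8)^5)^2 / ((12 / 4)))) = 87933415112704 / 851826295820704696803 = 0.00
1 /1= 1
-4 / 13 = -0.31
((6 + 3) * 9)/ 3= 27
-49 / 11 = -4.45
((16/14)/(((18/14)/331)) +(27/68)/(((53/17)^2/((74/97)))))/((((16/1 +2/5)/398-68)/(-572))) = 410682845637350/165819166083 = 2476.69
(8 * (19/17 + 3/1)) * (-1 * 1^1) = -560/17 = -32.94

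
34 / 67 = 0.51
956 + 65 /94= 956.69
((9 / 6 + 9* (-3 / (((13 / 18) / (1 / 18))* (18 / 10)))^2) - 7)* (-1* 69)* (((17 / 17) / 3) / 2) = 41607 / 676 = 61.55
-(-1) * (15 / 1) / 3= 5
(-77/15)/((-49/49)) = 77/15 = 5.13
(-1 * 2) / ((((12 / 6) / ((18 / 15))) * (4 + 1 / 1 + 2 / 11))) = -22 / 95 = -0.23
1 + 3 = 4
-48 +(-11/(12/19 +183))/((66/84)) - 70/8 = -793067/13956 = -56.83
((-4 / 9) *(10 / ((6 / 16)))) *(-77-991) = 113920 / 9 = 12657.78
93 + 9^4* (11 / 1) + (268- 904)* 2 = 70992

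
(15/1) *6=90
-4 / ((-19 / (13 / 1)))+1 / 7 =383 / 133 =2.88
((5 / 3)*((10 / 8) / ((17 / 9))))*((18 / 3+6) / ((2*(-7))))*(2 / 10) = -45 / 238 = -0.19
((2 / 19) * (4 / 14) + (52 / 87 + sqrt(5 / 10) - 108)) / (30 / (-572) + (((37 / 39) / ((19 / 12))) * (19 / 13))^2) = -780654614168 / 5194603743 + 314171 * sqrt(2) / 448933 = -149.29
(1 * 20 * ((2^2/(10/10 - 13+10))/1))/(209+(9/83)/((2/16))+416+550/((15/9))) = -3320/79337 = -0.04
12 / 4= 3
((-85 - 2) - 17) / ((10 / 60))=-624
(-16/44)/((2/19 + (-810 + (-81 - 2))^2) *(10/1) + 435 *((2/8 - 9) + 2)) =-304/6664219815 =-0.00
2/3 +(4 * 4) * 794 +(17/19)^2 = 13760021/1083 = 12705.47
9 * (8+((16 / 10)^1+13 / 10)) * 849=832869 / 10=83286.90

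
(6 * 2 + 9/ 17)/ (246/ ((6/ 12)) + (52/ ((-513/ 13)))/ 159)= 0.03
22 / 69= 0.32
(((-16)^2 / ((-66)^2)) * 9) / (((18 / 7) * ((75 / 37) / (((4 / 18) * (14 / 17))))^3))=249073362944 / 1645454820796875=0.00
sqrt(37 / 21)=1.33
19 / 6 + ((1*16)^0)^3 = 25 / 6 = 4.17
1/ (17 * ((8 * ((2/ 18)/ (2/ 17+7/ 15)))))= 447/ 11560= 0.04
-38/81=-0.47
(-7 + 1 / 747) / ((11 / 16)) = -83648 / 8217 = -10.18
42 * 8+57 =393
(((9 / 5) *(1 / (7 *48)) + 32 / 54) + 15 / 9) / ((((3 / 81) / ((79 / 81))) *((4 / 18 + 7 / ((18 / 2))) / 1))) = 2705039 / 45360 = 59.63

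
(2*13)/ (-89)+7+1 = 686/ 89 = 7.71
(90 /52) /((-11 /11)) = -1.73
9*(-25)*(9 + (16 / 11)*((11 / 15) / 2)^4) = -456956 / 225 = -2030.92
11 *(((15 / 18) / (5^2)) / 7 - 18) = -41569 / 210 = -197.95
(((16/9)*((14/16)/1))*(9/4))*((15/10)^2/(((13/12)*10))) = 189/260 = 0.73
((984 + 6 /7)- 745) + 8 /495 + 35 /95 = 15816314 /65835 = 240.24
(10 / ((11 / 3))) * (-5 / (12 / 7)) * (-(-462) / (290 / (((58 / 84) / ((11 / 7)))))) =-245 / 44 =-5.57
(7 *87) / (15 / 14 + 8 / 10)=42630 / 131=325.42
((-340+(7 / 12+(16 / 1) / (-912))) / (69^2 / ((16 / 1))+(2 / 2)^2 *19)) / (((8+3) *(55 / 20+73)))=-137584 / 106917085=-0.00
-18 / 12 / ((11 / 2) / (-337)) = 1011 / 11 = 91.91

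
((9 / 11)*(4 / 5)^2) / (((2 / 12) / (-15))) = -2592 / 55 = -47.13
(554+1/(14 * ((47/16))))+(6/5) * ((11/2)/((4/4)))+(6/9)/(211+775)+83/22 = 30209393581/53525010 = 564.40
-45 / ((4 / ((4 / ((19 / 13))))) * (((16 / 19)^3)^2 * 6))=-482839305 / 33554432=-14.39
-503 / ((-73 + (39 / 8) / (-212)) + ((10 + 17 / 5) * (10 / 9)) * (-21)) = 2559264 / 1962389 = 1.30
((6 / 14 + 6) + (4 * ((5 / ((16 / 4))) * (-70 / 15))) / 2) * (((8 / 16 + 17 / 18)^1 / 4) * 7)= -715 / 54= -13.24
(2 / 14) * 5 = 5 / 7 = 0.71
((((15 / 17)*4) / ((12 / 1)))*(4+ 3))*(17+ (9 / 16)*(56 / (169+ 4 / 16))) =407225 / 11509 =35.38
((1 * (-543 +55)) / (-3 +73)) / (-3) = 244 / 105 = 2.32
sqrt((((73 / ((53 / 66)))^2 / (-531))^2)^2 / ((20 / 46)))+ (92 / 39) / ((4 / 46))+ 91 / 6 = 3299 / 78+ 3326229171848 * sqrt(230) / 137333821805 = 409.61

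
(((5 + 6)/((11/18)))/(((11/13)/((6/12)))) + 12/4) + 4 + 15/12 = 831/44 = 18.89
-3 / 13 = -0.23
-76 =-76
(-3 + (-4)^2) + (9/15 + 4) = 88/5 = 17.60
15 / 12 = 5 / 4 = 1.25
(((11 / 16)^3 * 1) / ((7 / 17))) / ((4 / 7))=22627 / 16384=1.38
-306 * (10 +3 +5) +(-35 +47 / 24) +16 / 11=-1462451 / 264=-5539.59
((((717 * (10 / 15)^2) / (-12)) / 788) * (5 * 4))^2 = 1428025 / 3143529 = 0.45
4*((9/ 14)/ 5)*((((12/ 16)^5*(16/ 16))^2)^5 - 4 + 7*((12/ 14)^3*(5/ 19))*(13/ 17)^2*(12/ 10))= -9779806018493336802002636395371114189/ 5968774049819125554402775685367070720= -1.64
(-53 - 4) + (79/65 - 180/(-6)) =-1676/65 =-25.78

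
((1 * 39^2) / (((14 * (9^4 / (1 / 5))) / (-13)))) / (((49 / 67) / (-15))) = 147199 / 166698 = 0.88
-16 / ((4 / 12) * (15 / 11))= -176 / 5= -35.20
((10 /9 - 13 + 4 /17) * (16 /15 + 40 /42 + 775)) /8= -145469621 /128520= -1131.88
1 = 1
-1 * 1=-1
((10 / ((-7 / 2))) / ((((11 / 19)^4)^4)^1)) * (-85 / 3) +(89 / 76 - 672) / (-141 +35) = 508170.78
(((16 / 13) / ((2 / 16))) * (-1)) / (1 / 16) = -2048 / 13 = -157.54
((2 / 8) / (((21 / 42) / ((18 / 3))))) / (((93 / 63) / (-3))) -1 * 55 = -1894 / 31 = -61.10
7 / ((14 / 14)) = 7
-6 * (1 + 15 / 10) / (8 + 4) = -5 / 4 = -1.25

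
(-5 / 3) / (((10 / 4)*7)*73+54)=-10 / 7989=-0.00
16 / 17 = 0.94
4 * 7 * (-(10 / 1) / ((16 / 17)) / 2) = -595 / 4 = -148.75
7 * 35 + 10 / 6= 740 / 3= 246.67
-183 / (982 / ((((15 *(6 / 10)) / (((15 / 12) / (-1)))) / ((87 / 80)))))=17568 / 14239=1.23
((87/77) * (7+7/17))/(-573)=-522/35717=-0.01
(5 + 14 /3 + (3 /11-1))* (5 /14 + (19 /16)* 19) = 757265 /3696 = 204.89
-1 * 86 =-86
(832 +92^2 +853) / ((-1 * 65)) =-10149 / 65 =-156.14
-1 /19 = -0.05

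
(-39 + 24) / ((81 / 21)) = -35 / 9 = -3.89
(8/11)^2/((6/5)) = 160/363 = 0.44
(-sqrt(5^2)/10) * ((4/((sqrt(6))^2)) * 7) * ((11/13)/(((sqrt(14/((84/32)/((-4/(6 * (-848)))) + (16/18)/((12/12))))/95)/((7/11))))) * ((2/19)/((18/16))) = -280 * sqrt(420826)/1053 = -172.50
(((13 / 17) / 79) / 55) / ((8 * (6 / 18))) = 39 / 590920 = 0.00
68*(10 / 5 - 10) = -544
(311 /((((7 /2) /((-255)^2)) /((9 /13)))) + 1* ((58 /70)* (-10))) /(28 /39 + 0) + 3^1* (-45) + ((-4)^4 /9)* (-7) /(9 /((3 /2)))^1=7370963710 /1323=5571401.14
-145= -145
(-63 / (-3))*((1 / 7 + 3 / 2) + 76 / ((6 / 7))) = 1896.50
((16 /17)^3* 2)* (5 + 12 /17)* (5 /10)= 397312 /83521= 4.76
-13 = -13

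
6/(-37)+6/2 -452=-16619/37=-449.16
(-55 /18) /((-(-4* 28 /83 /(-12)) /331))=1511015 /168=8994.14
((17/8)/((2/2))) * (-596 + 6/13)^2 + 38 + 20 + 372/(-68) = 4330863083/5746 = 753717.91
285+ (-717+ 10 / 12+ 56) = -2251 / 6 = -375.17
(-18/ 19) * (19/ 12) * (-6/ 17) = 9/ 17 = 0.53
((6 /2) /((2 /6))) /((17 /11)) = 99 /17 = 5.82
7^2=49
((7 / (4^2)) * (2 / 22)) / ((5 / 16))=7 / 55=0.13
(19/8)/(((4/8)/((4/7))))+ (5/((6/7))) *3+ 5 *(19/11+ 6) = 9063/154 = 58.85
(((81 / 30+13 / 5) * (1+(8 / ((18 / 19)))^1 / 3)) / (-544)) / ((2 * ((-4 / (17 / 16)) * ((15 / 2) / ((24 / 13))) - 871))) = 5459 / 260357760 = 0.00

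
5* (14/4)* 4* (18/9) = 140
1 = 1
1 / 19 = 0.05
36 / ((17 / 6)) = 216 / 17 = 12.71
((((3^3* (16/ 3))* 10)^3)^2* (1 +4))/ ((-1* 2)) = -22290251120640000000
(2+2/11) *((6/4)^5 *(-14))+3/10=-12741/55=-231.65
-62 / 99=-0.63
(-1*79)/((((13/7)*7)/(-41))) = 3239/13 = 249.15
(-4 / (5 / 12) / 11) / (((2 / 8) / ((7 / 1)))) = -1344 / 55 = -24.44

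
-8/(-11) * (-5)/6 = -20/33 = -0.61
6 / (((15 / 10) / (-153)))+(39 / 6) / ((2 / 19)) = -2201 / 4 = -550.25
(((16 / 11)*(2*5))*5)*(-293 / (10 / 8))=-187520 / 11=-17047.27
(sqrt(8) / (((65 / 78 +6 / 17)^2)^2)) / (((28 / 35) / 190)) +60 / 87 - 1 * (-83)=2427 / 29 +51415527600 * sqrt(2) / 214358881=422.90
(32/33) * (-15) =-160/11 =-14.55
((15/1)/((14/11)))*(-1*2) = -165/7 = -23.57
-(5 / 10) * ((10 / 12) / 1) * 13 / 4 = -65 / 48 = -1.35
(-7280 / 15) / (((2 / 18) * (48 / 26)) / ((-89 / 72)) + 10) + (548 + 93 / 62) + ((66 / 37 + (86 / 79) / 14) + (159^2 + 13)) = 18016339748383 / 698415774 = 25796.01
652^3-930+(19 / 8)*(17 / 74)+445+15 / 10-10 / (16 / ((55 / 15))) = 492249165211 / 1776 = 277167322.75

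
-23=-23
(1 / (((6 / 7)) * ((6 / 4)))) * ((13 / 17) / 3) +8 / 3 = 1315 / 459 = 2.86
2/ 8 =1/ 4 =0.25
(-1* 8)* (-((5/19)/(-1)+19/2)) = 1404/19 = 73.89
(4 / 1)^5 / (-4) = -256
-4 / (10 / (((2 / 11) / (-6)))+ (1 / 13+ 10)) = 52 / 4159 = 0.01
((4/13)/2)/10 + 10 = 651/65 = 10.02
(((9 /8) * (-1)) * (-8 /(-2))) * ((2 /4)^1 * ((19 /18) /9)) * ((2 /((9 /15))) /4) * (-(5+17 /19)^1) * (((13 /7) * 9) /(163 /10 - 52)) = -650 /1071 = -0.61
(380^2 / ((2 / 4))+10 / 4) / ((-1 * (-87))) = 192535 / 58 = 3319.57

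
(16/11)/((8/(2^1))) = 4/11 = 0.36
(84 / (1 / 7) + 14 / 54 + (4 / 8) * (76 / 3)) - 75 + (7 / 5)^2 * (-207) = 81139 / 675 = 120.21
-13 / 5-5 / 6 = -103 / 30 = -3.43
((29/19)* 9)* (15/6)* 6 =3915/19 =206.05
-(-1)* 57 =57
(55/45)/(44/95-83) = -1045/70569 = -0.01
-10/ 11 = -0.91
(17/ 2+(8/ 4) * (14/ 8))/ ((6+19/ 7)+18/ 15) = 420/ 347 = 1.21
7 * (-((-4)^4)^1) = -1792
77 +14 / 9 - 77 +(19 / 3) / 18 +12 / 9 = 175 / 54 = 3.24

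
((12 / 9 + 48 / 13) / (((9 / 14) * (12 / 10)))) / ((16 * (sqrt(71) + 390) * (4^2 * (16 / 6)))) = 8575 / 350274816 - 1715 * sqrt(71) / 27321435648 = 0.00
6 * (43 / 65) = 258 / 65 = 3.97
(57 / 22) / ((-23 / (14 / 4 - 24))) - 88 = -86719 / 1012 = -85.69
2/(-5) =-2/5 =-0.40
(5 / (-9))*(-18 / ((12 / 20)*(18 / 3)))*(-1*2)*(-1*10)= 500 / 9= 55.56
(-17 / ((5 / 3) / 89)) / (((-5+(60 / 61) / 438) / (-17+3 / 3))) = -323394672 / 111275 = -2906.27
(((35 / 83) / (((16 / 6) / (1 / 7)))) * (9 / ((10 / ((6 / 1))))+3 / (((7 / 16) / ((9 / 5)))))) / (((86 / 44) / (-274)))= -56.19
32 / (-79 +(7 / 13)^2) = -2704 / 6651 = -0.41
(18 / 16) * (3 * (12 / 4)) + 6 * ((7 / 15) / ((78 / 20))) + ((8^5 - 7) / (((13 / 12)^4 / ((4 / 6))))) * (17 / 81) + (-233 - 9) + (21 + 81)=2192681443 / 685464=3198.83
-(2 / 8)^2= -1 / 16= -0.06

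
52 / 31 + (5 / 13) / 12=8267 / 4836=1.71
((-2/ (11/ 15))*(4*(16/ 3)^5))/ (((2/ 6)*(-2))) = 20971520/ 297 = 70611.18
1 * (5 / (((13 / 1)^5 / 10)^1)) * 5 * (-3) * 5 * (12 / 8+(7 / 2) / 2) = -1875 / 57122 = -0.03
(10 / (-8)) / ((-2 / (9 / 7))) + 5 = 325 / 56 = 5.80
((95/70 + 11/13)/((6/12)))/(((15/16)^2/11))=1129216/20475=55.15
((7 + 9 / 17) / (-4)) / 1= -32 / 17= -1.88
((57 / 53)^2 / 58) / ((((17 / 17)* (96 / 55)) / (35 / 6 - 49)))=-5142445 / 10427008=-0.49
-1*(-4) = 4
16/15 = 1.07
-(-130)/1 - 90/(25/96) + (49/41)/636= -28109683/130380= -215.60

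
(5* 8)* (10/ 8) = 50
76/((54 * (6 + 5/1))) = 38/297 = 0.13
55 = 55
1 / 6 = 0.17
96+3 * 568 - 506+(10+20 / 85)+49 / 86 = 1907625 / 1462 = 1304.81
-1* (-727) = 727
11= 11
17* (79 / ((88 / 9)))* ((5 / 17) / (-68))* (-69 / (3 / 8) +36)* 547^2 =39356455815 / 1496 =26307791.32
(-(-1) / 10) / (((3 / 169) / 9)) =507 / 10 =50.70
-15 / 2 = -7.50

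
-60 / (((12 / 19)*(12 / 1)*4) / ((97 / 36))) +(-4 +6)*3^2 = 21889 / 1728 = 12.67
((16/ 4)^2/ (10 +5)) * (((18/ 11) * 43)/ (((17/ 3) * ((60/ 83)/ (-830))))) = -15207.38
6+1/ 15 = 91/ 15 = 6.07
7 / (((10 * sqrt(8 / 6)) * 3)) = 7 * sqrt(3) / 60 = 0.20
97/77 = 1.26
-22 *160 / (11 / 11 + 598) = -3520 / 599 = -5.88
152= 152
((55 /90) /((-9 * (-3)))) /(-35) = -11 /17010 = -0.00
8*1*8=64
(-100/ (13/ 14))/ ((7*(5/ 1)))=-40/ 13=-3.08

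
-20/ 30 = -2/ 3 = -0.67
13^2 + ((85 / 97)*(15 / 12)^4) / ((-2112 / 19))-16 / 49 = 433409986385 / 2569814016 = 168.65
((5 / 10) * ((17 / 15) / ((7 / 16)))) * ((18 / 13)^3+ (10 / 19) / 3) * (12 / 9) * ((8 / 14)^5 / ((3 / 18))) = 1.79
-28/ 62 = -0.45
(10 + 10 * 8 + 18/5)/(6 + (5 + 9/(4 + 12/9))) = 7488/1015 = 7.38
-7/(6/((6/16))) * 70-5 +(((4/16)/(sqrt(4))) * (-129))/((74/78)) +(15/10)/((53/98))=-49.85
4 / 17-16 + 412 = 6736 / 17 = 396.24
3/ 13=0.23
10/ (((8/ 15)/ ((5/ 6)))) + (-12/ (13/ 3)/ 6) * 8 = 1241/ 104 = 11.93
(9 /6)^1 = 3 /2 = 1.50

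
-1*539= -539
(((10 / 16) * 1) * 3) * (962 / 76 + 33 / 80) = 59601 / 2432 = 24.51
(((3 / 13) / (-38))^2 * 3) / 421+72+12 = 8630089131 / 102739156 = 84.00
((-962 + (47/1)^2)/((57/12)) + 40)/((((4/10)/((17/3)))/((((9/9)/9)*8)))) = 651440/171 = 3809.59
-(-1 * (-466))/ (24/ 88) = -5126/ 3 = -1708.67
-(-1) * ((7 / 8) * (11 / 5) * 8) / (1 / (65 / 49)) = 143 / 7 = 20.43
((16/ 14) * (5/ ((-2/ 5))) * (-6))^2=360000/ 49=7346.94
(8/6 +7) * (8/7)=200/21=9.52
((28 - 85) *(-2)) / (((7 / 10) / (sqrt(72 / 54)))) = 760 *sqrt(3) / 7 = 188.05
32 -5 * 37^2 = -6813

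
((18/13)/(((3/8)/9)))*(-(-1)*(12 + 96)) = 46656/13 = 3588.92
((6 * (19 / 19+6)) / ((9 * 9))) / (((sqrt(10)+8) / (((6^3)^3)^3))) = 78622031095114235904 -9827753886889279488 * sqrt(10) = 47543944528971309851.08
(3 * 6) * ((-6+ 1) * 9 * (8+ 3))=-8910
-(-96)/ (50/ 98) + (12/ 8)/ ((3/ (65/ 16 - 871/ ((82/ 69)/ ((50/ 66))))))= -31543997/ 360800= -87.43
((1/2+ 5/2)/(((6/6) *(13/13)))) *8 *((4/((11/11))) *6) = 576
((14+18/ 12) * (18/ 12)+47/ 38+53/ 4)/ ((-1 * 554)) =-717/ 10526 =-0.07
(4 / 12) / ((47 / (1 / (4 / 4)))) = 1 / 141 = 0.01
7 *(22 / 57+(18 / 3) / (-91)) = 1660 / 741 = 2.24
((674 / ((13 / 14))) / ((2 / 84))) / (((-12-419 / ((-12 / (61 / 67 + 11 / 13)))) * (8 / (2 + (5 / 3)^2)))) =95147906 / 257823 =369.04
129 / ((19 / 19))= 129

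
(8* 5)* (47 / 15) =376 / 3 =125.33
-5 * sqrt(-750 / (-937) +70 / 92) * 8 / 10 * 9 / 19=-18 * sqrt(2900549090) / 409469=-2.37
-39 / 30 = -1.30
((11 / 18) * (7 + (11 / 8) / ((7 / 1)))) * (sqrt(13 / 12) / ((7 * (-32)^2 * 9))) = 4433 * sqrt(39) / 390168576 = 0.00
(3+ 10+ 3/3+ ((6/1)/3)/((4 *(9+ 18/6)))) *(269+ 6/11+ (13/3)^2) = 1202416/297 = 4048.54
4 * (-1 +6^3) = 860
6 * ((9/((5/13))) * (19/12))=2223/10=222.30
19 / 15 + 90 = 1369 / 15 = 91.27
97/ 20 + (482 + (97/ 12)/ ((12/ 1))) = 351017/ 720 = 487.52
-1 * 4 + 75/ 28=-37/ 28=-1.32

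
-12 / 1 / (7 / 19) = -228 / 7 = -32.57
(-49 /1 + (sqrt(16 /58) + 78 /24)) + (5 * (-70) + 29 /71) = -112277 /284 + 2 * sqrt(58) /29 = -394.82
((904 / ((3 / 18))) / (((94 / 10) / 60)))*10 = 16272000 / 47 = 346212.77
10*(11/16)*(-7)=-385/8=-48.12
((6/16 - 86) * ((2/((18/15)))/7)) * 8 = -3425/21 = -163.10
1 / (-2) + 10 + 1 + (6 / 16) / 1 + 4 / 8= 91 / 8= 11.38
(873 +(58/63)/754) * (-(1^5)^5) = -714988/819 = -873.00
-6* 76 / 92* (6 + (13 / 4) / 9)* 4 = -8702 / 69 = -126.12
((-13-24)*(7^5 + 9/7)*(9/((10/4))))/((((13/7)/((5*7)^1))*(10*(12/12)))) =-274260798/65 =-4219396.89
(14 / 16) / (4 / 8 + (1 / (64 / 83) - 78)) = -56 / 4877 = -0.01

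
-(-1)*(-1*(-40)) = 40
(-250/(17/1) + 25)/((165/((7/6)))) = 245/3366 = 0.07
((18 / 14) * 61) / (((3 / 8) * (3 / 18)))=8784 / 7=1254.86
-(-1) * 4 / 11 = 4 / 11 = 0.36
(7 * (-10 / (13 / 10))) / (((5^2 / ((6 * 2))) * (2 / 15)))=-193.85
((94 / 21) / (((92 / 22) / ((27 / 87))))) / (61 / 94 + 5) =48598 / 826413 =0.06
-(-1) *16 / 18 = 8 / 9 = 0.89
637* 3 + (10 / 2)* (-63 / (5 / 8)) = 1407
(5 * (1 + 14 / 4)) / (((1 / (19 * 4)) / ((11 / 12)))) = 3135 / 2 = 1567.50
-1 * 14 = -14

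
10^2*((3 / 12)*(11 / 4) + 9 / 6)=875 / 4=218.75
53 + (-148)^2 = 21957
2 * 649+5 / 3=3899 / 3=1299.67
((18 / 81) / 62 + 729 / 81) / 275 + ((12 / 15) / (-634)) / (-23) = 18345682 / 559401975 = 0.03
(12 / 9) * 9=12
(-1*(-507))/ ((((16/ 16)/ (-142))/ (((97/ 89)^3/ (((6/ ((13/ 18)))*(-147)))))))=142365123251/ 1865347974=76.32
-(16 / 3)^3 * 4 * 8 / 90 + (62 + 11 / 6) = 24043 / 2430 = 9.89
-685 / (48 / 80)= -3425 / 3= -1141.67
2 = 2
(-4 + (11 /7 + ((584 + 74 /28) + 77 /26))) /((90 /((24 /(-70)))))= -35622 /15925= -2.24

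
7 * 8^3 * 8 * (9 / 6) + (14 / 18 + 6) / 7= 2709565 / 63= 43008.97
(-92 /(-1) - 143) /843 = -17 /281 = -0.06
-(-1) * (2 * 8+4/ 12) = 49/ 3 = 16.33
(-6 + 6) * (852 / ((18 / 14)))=0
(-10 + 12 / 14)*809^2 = -41886784 / 7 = -5983826.29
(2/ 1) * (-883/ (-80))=883/ 40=22.08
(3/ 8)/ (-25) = -3/ 200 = -0.02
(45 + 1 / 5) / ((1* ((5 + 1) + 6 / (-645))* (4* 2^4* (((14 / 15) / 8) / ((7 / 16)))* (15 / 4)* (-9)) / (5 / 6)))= -24295 / 2225664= -0.01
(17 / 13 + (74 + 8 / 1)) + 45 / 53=57984 / 689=84.16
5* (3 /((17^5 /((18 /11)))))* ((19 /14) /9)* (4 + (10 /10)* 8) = 3420 /109328989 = 0.00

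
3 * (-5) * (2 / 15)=-2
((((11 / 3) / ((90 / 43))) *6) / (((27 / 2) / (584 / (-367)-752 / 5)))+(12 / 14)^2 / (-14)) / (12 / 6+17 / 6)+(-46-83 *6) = -1400840488508 / 2464120575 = -568.50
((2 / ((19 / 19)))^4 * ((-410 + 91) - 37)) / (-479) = 5696 / 479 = 11.89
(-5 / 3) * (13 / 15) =-13 / 9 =-1.44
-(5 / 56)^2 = -25 / 3136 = -0.01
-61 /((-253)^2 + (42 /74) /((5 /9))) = -11285 /11841854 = -0.00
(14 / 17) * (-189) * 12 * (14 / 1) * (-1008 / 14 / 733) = 32006016 / 12461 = 2568.49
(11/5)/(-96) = -11/480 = -0.02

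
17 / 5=3.40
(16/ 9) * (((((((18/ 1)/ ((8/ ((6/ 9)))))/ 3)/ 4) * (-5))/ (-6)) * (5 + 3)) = 40/ 27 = 1.48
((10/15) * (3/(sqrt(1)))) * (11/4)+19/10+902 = 4547/5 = 909.40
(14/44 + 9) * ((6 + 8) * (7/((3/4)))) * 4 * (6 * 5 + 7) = 5946640/33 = 180201.21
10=10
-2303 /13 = -177.15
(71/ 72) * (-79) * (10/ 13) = -28045/ 468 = -59.93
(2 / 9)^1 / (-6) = -1 / 27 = -0.04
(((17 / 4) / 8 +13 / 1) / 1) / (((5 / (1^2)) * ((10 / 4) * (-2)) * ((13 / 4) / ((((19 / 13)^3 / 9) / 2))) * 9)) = -2969947 / 925376400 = -0.00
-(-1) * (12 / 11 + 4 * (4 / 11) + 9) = 127 / 11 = 11.55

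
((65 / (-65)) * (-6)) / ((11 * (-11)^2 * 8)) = 0.00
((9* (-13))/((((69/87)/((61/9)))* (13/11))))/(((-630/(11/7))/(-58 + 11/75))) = -928758611/7607250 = -122.09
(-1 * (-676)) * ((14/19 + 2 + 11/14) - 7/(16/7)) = 165451/532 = 311.00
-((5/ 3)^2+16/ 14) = -247/ 63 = -3.92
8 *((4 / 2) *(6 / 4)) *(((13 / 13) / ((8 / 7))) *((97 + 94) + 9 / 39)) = 4015.85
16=16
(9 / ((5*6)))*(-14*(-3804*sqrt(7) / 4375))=11412*sqrt(7) / 3125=9.66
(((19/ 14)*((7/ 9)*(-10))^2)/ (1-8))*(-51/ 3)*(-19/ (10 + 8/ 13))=-1994525/ 5589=-356.87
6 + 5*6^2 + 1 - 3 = 184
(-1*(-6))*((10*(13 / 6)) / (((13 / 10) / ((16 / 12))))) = 400 / 3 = 133.33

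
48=48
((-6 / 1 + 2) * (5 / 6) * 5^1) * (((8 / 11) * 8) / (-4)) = 800 / 33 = 24.24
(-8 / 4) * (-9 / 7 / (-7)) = -0.37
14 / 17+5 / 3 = 127 / 51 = 2.49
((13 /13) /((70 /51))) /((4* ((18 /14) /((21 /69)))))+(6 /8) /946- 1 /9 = -131597 /1958220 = -0.07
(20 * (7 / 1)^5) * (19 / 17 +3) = 1384105.88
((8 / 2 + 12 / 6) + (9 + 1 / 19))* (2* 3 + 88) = 26884 / 19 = 1414.95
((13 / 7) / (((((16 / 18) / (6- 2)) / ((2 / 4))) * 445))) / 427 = 0.00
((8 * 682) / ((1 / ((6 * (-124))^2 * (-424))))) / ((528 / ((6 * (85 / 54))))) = -68714728960 / 3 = -22904909653.33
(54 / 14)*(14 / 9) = 6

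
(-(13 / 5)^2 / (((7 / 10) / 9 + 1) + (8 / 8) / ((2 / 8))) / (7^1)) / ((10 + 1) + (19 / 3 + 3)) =-9126 / 975695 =-0.01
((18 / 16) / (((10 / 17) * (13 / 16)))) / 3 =51 / 65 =0.78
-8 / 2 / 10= -2 / 5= -0.40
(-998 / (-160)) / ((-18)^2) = 499 / 25920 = 0.02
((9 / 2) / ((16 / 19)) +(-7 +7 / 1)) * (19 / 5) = 3249 / 160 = 20.31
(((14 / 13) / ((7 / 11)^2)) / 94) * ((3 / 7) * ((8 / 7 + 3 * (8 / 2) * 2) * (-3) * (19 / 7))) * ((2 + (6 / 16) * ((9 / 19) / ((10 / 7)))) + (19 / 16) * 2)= -11703483 / 1047865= -11.17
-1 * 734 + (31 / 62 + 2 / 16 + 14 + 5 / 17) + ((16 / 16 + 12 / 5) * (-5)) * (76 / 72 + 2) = -943735 / 1224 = -771.03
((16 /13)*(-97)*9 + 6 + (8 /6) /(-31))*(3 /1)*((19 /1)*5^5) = -76701931250 /403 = -190327372.83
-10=-10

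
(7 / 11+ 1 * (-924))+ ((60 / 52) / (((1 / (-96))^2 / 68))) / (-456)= -6817259 / 2717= -2509.11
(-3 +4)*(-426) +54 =-372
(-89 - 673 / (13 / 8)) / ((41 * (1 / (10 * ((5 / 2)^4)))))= -20440625 / 4264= -4793.77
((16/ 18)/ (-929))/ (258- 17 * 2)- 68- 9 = -18026317/ 234108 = -77.00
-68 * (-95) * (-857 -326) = -7642180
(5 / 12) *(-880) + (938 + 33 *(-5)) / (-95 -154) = -30691 / 83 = -369.77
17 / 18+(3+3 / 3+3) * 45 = 5687 / 18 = 315.94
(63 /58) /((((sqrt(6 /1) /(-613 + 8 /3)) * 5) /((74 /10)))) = -400.56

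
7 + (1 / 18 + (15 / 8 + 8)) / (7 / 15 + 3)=947 / 96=9.86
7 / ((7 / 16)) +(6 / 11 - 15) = 17 / 11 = 1.55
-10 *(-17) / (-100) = -17 / 10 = -1.70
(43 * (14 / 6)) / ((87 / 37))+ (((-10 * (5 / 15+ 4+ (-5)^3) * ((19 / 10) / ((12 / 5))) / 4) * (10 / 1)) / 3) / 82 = 13452083 / 256824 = 52.38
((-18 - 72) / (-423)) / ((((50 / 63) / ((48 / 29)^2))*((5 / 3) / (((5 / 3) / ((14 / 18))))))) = 186624 / 197635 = 0.94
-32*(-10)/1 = 320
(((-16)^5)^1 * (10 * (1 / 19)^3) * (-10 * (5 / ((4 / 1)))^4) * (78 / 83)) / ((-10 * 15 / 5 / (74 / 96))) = -901.23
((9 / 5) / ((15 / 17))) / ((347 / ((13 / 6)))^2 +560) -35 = -35.00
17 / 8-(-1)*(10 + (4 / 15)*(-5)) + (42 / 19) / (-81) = 44177 / 4104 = 10.76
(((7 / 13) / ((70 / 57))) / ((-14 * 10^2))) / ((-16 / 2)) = 57 / 1456000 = 0.00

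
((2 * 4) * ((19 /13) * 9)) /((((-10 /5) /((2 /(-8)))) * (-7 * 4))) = -171 /364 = -0.47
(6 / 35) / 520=3 / 9100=0.00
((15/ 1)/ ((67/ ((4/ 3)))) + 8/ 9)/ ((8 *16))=179/ 19296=0.01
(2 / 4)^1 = 0.50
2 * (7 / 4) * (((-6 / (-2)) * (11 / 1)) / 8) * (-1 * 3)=-693 / 16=-43.31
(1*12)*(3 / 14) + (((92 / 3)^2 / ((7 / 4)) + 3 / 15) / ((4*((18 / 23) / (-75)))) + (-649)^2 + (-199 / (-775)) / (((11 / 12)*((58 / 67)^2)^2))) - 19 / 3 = 3722515347330185561 / 9116710633800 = 408317.81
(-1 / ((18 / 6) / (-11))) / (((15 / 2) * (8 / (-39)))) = -143 / 60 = -2.38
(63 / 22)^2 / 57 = 1323 / 9196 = 0.14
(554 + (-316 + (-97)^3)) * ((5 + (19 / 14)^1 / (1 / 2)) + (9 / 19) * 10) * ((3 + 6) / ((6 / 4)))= -9065954160 / 133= -68165068.87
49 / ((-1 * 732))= -49 / 732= -0.07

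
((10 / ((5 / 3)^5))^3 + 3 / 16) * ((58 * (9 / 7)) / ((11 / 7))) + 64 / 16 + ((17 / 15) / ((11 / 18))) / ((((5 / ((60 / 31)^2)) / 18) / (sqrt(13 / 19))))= 264384 * sqrt(247) / 200849 + 756467894431 / 21484375000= 55.90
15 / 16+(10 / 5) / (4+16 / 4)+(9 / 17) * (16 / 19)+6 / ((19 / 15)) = 32921 / 5168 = 6.37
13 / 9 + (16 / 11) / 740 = 26491 / 18315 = 1.45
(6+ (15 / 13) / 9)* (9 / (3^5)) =239 / 1053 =0.23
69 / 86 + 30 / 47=5823 / 4042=1.44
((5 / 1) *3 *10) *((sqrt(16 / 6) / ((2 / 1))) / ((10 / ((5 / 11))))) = 25 *sqrt(6) / 11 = 5.57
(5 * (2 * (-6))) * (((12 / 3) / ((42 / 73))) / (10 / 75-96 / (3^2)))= 21900 / 553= 39.60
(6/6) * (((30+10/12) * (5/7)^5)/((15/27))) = 346875/33614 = 10.32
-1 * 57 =-57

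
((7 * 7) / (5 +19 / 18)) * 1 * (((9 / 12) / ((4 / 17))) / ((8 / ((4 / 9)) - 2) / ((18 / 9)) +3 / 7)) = 157437 / 51448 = 3.06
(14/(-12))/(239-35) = -7/1224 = -0.01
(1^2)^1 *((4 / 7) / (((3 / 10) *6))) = 20 / 63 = 0.32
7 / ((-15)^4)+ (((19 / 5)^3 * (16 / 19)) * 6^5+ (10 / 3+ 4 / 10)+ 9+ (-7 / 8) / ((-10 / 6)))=145527299921 / 405000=359326.67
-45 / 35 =-9 / 7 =-1.29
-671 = -671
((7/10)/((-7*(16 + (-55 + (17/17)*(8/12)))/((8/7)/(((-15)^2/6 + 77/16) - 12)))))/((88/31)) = 744/21473375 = 0.00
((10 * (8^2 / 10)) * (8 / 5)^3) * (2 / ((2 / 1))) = 32768 / 125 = 262.14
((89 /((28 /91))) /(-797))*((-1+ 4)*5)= -17355 /3188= -5.44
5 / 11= 0.45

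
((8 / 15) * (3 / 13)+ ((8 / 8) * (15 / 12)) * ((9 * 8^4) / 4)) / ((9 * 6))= 374404 / 1755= 213.34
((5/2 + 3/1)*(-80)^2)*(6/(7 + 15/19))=1003200/37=27113.51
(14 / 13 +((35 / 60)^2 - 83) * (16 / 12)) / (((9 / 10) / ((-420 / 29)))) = 53629450 / 30537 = 1756.21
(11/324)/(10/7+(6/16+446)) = 154/2031237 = 0.00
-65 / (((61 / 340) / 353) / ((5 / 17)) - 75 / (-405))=-61951500 / 178147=-347.75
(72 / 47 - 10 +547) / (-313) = -1.72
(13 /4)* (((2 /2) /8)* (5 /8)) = 0.25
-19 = -19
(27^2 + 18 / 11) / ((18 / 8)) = 324.73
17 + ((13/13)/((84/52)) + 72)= 1882/21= 89.62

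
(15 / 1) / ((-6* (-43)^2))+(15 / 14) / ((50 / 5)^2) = 4847 / 517720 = 0.01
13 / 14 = 0.93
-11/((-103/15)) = 165/103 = 1.60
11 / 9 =1.22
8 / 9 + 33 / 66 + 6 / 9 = 37 / 18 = 2.06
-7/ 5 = -1.40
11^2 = 121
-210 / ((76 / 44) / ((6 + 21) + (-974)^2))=-2191503930 / 19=-115342312.11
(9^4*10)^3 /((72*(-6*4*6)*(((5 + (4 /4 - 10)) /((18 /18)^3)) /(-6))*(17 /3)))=-3922632451125 /544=-7210721417.51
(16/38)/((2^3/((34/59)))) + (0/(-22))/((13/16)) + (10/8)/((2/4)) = 5673/2242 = 2.53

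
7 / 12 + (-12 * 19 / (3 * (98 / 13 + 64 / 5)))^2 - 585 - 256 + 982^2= 5051667739363 / 5243052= 963497.55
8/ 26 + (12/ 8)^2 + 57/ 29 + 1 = 8329/ 1508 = 5.52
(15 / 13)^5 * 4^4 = 194400000 / 371293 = 523.58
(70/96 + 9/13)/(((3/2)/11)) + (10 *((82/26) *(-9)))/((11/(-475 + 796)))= -8272.72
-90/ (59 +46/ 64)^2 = -10240/ 405769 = -0.03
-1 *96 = -96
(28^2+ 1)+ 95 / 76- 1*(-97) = 3533 / 4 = 883.25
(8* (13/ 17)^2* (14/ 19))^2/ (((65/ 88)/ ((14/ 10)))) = 16976447488/ 753777025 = 22.52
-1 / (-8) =0.12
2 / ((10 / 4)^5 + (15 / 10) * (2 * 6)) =64 / 3701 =0.02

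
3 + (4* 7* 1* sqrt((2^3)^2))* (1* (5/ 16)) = 73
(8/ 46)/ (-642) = -2/ 7383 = -0.00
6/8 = 3/4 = 0.75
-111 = -111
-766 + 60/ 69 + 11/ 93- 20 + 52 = -1567913/ 2139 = -733.01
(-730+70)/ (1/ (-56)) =36960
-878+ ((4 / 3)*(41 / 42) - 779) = -104309 / 63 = -1655.70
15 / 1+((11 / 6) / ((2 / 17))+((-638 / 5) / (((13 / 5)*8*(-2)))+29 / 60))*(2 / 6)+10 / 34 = 1724233 / 79560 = 21.67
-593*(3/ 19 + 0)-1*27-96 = -216.63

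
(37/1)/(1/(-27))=-999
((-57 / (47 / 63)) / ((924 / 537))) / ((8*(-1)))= 91827 / 16544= 5.55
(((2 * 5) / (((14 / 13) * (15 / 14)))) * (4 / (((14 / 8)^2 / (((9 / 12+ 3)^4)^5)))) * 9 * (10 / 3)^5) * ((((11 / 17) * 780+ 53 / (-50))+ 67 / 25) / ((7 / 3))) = 8613186205731189250946044921875 / 3130494287872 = 2751382182392075385.35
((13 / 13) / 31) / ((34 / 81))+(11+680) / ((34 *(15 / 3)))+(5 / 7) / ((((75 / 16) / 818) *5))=8043241 / 276675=29.07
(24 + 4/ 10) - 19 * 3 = -32.60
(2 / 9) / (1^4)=2 / 9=0.22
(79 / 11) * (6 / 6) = 79 / 11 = 7.18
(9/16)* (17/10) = 153/160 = 0.96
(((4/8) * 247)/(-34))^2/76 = 0.17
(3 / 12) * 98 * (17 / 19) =21.92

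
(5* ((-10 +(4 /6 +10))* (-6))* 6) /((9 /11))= -440 /3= -146.67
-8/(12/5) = -10/3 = -3.33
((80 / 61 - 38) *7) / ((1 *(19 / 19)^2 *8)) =-7833 / 244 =-32.10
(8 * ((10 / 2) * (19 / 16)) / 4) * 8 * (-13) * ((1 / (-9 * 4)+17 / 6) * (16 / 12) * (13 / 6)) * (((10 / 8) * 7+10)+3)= -47025095 / 216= -217708.77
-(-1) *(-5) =-5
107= 107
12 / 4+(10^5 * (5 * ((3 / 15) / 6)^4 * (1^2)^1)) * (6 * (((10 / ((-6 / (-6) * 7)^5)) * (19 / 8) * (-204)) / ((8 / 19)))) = 140453 / 302526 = 0.46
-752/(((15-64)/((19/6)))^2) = -67868/21609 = -3.14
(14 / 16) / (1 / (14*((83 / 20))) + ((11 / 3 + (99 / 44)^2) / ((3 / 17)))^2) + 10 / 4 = 147413479873 / 58956958618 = 2.50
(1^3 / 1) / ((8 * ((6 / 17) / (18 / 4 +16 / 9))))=1921 / 864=2.22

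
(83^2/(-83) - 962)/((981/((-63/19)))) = 385/109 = 3.53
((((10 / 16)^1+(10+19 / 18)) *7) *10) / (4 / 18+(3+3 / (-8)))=11774 / 41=287.17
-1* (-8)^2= -64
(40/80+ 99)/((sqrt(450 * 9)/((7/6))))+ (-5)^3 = -125+ 1393 * sqrt(2)/1080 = -123.18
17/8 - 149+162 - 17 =-15/8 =-1.88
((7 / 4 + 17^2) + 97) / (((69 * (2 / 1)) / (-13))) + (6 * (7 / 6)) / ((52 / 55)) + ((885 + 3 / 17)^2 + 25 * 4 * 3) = 541837244961 / 691288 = 783808.26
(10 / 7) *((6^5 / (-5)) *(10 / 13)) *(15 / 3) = -777600 / 91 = -8545.05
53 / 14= 3.79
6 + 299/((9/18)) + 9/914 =552065/914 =604.01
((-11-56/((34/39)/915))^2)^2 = 997470403119616003674721/83521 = 11942749764964691558.71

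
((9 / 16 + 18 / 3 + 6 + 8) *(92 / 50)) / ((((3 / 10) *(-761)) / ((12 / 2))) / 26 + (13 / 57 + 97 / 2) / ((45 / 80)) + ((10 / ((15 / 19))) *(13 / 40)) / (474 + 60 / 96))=191613034431 / 431352883375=0.44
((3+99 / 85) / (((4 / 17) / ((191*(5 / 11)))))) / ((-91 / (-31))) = 1048017 / 2002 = 523.49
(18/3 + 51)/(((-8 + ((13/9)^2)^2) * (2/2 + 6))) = -373977/167489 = -2.23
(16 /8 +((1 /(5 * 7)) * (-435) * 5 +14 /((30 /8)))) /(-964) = 5923 /101220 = 0.06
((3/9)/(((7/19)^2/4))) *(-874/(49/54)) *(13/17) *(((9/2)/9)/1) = -147660552/40817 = -3617.62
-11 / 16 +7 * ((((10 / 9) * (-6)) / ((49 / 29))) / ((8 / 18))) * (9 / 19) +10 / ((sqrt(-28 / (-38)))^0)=-42823 / 2128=-20.12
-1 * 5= -5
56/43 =1.30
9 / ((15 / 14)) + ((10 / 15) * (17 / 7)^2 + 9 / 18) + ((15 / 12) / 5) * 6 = 10534 / 735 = 14.33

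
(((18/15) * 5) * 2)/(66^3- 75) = 4/95807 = 0.00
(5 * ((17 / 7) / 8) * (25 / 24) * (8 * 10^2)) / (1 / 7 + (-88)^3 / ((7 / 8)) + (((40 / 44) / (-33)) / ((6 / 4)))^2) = -840027375 / 517229956558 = -0.00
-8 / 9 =-0.89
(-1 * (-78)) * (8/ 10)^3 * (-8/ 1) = -39936/ 125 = -319.49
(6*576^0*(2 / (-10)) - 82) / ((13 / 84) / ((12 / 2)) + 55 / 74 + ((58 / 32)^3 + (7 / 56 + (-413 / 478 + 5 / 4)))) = -949278081024 / 82541165165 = -11.50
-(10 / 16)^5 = -3125 / 32768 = -0.10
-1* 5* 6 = -30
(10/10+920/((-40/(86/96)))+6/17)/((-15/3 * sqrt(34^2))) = 15709/138720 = 0.11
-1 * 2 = -2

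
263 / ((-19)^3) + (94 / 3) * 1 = 643957 / 20577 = 31.29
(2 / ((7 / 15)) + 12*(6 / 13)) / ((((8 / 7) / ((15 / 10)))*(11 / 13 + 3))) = 1341 / 400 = 3.35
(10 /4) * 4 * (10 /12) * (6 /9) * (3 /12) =25 /18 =1.39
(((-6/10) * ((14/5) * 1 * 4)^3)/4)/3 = -43904/625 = -70.25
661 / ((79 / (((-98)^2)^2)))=771753612.35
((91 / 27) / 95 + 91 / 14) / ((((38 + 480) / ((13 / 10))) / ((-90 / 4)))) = -435851 / 1181040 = -0.37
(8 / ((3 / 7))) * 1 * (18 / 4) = 84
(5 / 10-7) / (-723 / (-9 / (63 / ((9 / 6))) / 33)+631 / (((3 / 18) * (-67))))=-871 / 14912256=-0.00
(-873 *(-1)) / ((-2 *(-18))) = 97 / 4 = 24.25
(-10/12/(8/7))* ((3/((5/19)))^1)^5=-1403948133/10000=-140394.81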